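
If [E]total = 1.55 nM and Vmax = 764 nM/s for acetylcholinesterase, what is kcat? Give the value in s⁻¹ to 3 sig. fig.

kcat = Vmax/[E]total = 764 nM/s / 1.55 nM = 493 s⁻¹.

493 s⁻¹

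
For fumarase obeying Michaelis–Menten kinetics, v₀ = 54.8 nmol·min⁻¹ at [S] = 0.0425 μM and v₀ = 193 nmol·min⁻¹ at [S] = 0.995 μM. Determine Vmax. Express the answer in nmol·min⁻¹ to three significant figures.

217 nmol·min⁻¹

In reciprocal form, 1/v = (Km/Vmax)·(1/[S]) + 1/Vmax. The two points give (1/[S], 1/v) = (23.53, 0.01825) and (1.005, 0.005181).
Slope = (0.01825 − 0.005181)/(23.53 − 1.005) = 0.0005801; intercept = 0.01825 − 0.0005801×23.53 = 0.004598.
Vmax = 1/intercept = 217 nmol·min⁻¹; Km = slope × Vmax = 0.0005801 × 217 = 0.126 μM.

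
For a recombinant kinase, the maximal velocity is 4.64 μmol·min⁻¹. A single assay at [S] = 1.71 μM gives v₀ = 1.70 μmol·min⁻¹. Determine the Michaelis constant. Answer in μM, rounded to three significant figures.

2.96 μM

v/Vmax = 1.70/4.64 = 0.3664 = [S]/(Km+[S]).
So Km + [S] = [S]/0.3664 = 4.667 μM, giving Km = 4.667 − 1.71 = 2.96 μM.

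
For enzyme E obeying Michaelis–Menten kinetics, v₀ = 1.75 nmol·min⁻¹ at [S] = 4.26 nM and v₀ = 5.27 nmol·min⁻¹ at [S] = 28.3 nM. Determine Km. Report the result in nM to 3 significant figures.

From v = Vmax[S]/(Km+[S]), each point gives Vmax = v(Km+[S])/[S].
Equating: 1.75(Km+4.26)/4.26 = 5.27(Km+28.3)/28.3.
0.4108·Km + 1.75 = 0.1862·Km + 5.27, so (0.4108 − 0.1862)·Km = 5.27 − 1.75.
Km = 3.520/0.2246 = 15.7 nM; then Vmax = 1.75(15.7+4.26)/4.26 = 8.19 nmol·min⁻¹.

15.7 nM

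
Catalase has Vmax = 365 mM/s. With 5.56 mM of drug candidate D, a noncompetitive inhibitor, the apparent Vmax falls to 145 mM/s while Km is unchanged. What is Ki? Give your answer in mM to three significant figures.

Noncompetitive: Vmax,app = Vmax/α with α = 1 + [I]/Ki.
α = Vmax/Vmax,app = 365/145 = 2.517.
Ki = [I]/(α − 1) = 5.56/1.517 = 3.66 mM.

3.66 mM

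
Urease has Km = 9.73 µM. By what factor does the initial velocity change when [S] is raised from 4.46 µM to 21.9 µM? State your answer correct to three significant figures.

Since Vmax cancels, v₂/v₁ = [S]₂(Km+[S]₁) / [S]₁(Km+[S]₂).
= 21.9×(9.73+4.46) / (4.46×(9.73+21.9)) = 310.8/141.1 = 2.20.

2.20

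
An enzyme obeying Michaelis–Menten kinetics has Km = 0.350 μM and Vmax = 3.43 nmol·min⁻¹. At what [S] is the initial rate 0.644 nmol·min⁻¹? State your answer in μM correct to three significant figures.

The required fractional saturation is v/Vmax = 0.644/3.43 = 0.1878.
Then [S]/(Km+[S]) = 0.1878 ⇒ [S] = 0.350 × 0.1878/(1 − 0.1878) = 0.0809 μM.

0.0809 μM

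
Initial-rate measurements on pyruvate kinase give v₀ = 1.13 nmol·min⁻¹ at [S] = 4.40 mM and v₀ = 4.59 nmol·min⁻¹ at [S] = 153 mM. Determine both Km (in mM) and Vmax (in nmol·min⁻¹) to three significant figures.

Km = 15.3 mM; Vmax = 5.05 nmol·min⁻¹

From v = Vmax[S]/(Km+[S]), each point gives Vmax = v(Km+[S])/[S].
Equating: 1.13(Km+4.40)/4.40 = 4.59(Km+153)/153.
0.2568·Km + 1.13 = 0.03000·Km + 4.59, so (0.2568 − 0.03000)·Km = 4.59 − 1.13.
Km = 3.460/0.2268 = 15.3 mM; then Vmax = 1.13(15.3+4.40)/4.40 = 5.05 nmol·min⁻¹.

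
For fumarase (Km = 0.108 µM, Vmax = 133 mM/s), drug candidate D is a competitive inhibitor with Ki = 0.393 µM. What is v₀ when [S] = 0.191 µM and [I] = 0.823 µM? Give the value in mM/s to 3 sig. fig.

48.4 mM/s

α = 1 + [I]/Ki = 1 + 0.823/0.393 = 3.094.
For a competitive inhibitor, Vmax is unchanged and the apparent Km becomes α·Km: Km,app = 0.334 µM, Vmax,app = 133 mM/s.
v = Vmax,app·[S]/(Km,app + [S]) = 133 × 0.191/(0.334 + 0.191) = 48.4 mM/s.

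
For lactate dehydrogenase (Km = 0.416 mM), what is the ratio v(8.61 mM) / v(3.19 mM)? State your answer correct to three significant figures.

1.08

Since Vmax cancels, v₂/v₁ = [S]₂(Km+[S]₁) / [S]₁(Km+[S]₂).
= 8.61×(0.416+3.19) / (3.19×(0.416+8.61)) = 31.05/28.79 = 1.08.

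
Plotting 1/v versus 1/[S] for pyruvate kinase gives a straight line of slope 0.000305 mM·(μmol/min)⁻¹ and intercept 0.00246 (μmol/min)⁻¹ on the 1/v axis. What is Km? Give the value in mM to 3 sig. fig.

0.124 mM

y-intercept = 1/Vmax ⇒ Vmax = 407 μmol/min; slope = Km/Vmax ⇒ Km = slope × Vmax.
Km = 0.000305 × 407 = 0.124 mM.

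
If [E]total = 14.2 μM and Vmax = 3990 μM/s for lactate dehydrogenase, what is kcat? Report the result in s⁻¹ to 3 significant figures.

kcat = Vmax/[E]total = 3990 μM/s / 14.2 μM = 281 s⁻¹.

281 s⁻¹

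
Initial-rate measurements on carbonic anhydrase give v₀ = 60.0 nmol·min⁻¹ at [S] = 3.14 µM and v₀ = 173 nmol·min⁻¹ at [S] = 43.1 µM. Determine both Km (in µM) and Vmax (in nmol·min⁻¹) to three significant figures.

From v = Vmax[S]/(Km+[S]), each point gives Vmax = v(Km+[S])/[S].
Equating: 60.0(Km+3.14)/3.14 = 173(Km+43.1)/43.1.
19.11·Km + 60.0 = 4.014·Km + 173, so (19.11 − 4.014)·Km = 173 − 60.0.
Km = 113.0/15.09 = 7.49 µM; then Vmax = 60.0(7.49+3.14)/3.14 = 203 nmol·min⁻¹.

Km = 7.49 µM; Vmax = 203 nmol·min⁻¹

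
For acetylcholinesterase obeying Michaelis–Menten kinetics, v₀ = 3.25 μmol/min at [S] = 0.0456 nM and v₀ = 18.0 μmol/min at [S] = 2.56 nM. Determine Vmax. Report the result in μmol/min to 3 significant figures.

19.6 μmol/min

From v = Vmax[S]/(Km+[S]), each point gives Vmax = v(Km+[S])/[S].
Equating: 3.25(Km+0.0456)/0.0456 = 18.0(Km+2.56)/2.56.
71.27·Km + 3.25 = 7.031·Km + 18.0, so (71.27 − 7.031)·Km = 18.0 − 3.25.
Km = 14.75/64.24 = 0.230 nM; then Vmax = 3.25(0.230+0.0456)/0.0456 = 19.6 μmol/min.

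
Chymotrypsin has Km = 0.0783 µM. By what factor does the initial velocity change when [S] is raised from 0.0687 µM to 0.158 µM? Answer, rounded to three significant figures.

The fractional saturations are [S]/(Km+[S]) = 0.0687/0.1470 = 0.4673 and 0.158/0.2363 = 0.6686.
v₂/v₁ is just their ratio: 0.6686/0.4673 = 1.43.

1.43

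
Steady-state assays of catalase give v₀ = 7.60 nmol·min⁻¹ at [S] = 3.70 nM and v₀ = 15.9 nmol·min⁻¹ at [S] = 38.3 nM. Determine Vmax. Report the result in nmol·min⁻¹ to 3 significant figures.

18.0 nmol·min⁻¹

From v = Vmax[S]/(Km+[S]), each point gives Vmax = v(Km+[S])/[S].
Equating: 7.60(Km+3.70)/3.70 = 15.9(Km+38.3)/38.3.
2.054·Km + 7.60 = 0.4151·Km + 15.9, so (2.054 − 0.4151)·Km = 15.9 − 7.60.
Km = 8.300/1.639 = 5.06 nM; then Vmax = 7.60(5.06+3.70)/3.70 = 18.0 nmol·min⁻¹.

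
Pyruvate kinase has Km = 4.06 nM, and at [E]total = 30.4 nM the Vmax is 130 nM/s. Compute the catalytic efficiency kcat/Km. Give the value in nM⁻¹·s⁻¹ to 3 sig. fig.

kcat = Vmax/[E]total = 130/30.4 = 4.28 s⁻¹.
kcat/Km = 4.28/4.06 = 1.05 nM⁻¹·s⁻¹.

1.05 nM⁻¹·s⁻¹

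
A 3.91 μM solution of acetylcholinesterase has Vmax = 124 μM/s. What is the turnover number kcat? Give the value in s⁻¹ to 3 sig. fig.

31.7 s⁻¹

kcat = Vmax/[E]total = 124 μM/s / 3.91 μM = 31.7 s⁻¹.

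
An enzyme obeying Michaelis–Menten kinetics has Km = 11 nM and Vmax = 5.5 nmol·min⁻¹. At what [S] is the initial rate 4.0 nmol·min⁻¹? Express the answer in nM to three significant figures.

29.3 nM

The required fractional saturation is v/Vmax = 4.0/5.5 = 0.7273.
Then [S]/(Km+[S]) = 0.7273 ⇒ [S] = 11 × 0.7273/(1 − 0.7273) = 29.3 nM.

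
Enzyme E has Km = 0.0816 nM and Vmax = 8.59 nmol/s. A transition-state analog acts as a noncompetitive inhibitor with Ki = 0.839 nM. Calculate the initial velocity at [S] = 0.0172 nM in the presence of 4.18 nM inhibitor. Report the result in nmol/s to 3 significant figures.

With α = 1 + [I]/Ki = 1 + 4.18/0.839 = 5.982, the noncompetitive rate law is v = (Vmax/α)·[S] / (Km + [S]).
v = (8.59/5.982)×0.0172 / (0.0816 + 0.0172) = 0.02470/0.09880 = 0.250 nmol/s.

0.250 nmol/s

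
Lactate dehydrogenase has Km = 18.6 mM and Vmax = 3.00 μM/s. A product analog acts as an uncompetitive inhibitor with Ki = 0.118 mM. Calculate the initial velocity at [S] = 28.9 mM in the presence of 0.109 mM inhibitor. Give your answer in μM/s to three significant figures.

1.17 μM/s

With α = 1 + [I]/Ki = 1 + 0.109/0.118 = 1.924, the uncompetitive rate law is v = (Vmax/α)·[S] / (Km/α + [S]).
v = (3.00/1.924)×28.9 / (18.6/1.924 + 28.9) = 45.07/38.57 = 1.17 μM/s.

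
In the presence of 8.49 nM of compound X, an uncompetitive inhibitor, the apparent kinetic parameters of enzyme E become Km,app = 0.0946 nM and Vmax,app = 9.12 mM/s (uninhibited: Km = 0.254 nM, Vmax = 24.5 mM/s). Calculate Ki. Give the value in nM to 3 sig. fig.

5.03 nM

Uncompetitive: Vmax,app = Vmax/α (and Km,app = Km/α) with α = 1 + [I]/Ki.
α = Vmax/Vmax,app = 24.5/9.12 = 2.686.
Ki = [I]/(α − 1) = 8.49/1.686 = 5.03 nM.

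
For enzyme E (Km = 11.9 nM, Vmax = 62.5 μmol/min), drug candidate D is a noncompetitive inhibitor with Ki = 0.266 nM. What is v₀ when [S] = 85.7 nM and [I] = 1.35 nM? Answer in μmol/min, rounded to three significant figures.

α = 1 + [I]/Ki = 1 + 1.35/0.266 = 6.075.
For a noncompetitive inhibitor, Vmax is reduced to Vmax/α while Km is unchanged: Km,app = 11.9 nM, Vmax,app = 10.3 μmol/min.
v = Vmax,app·[S]/(Km,app + [S]) = 10.3 × 85.7/(11.9 + 85.7) = 9.03 μmol/min.

9.03 μmol/min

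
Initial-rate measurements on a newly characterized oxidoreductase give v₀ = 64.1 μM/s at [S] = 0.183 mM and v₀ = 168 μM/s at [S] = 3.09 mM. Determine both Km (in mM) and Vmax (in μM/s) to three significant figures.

Km = 0.351 mM; Vmax = 187 μM/s

In reciprocal form, 1/v = (Km/Vmax)·(1/[S]) + 1/Vmax. The two points give (1/[S], 1/v) = (5.464, 0.01560) and (0.3236, 0.005952).
Slope = (0.01560 − 0.005952)/(5.464 − 0.3236) = 0.001877; intercept = 0.01560 − 0.001877×5.464 = 0.005345.
Vmax = 1/intercept = 187 μM/s; Km = slope × Vmax = 0.001877 × 187 = 0.351 mM.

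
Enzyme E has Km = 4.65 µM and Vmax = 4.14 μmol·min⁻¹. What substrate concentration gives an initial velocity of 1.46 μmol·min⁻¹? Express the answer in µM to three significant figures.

2.53 µM

The required fractional saturation is v/Vmax = 1.46/4.14 = 0.3527.
Then [S]/(Km+[S]) = 0.3527 ⇒ [S] = 4.65 × 0.3527/(1 − 0.3527) = 2.53 µM.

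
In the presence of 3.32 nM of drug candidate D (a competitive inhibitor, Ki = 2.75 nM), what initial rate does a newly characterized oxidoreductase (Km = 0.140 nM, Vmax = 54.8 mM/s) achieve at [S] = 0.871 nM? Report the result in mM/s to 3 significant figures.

α = 1 + [I]/Ki = 1 + 3.32/2.75 = 2.207.
For a competitive inhibitor, Vmax is unchanged and the apparent Km becomes α·Km: Km,app = 0.309 nM, Vmax,app = 54.8 mM/s.
v = Vmax,app·[S]/(Km,app + [S]) = 54.8 × 0.871/(0.309 + 0.871) = 40.4 mM/s.

40.4 mM/s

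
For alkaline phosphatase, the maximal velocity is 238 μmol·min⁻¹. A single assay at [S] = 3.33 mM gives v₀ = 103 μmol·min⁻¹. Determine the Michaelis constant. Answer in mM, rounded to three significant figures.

From v = Vmax[S]/(Km+[S]), Km = [S](Vmax − v)/v.
Km = 3.33 × (238 − 103) / 103 = 449.6/103 = 4.36 mM.

4.36 mM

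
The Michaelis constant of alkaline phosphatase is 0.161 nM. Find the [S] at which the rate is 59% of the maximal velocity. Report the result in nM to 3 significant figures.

0.232 nM

v/Vmax = [S]/(Km+[S]) = 0.59, so [S] = Km·0.59/(1 − 0.59) = 0.161 × 1.439.
[S] = 0.232 nM.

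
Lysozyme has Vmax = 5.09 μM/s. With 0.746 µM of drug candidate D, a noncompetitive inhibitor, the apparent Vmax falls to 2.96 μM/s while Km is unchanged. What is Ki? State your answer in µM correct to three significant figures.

1.04 µM

Noncompetitive: Vmax,app = Vmax/α with α = 1 + [I]/Ki.
α = Vmax/Vmax,app = 5.09/2.96 = 1.720.
Since α = 1 + [I]/Ki, [I]/Ki = 1.720 − 1 = 0.7196 and Ki = 0.746/0.7196 = 1.04 µM.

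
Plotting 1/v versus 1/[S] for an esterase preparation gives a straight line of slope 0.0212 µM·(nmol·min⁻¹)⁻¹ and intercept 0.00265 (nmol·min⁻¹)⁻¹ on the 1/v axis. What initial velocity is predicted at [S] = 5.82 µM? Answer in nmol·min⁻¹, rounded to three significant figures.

159 nmol·min⁻¹

The y-intercept is 1/Vmax, so Vmax = 1/0.00265 = 377 nmol·min⁻¹.
The slope is Km/Vmax, so Km = 0.0212 × 377 = 8.00 µM.
Then v = 377 × 5.82/(8.00 + 5.82) = 159 nmol·min⁻¹.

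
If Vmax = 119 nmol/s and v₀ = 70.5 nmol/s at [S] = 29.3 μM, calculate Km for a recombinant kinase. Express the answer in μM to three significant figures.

v/Vmax = 70.5/119 = 0.5924 = [S]/(Km+[S]).
So Km + [S] = [S]/0.5924 = 49.46 μM, giving Km = 49.46 − 29.3 = 20.2 μM.

20.2 μM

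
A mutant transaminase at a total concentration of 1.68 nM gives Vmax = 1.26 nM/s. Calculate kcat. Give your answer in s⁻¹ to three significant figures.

kcat = Vmax/[E]total = 1.26 nM/s / 1.68 nM = 0.750 s⁻¹.

0.750 s⁻¹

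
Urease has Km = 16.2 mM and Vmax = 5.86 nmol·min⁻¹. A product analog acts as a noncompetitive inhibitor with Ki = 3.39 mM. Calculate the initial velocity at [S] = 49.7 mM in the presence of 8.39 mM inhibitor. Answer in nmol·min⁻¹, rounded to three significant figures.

α = 1 + [I]/Ki = 1 + 8.39/3.39 = 3.475.
For a noncompetitive inhibitor, Vmax is reduced to Vmax/α while Km is unchanged: Km,app = 16.2 mM, Vmax,app = 1.69 nmol·min⁻¹.
v = Vmax,app·[S]/(Km,app + [S]) = 1.69 × 49.7/(16.2 + 49.7) = 1.27 nmol·min⁻¹.

1.27 nmol·min⁻¹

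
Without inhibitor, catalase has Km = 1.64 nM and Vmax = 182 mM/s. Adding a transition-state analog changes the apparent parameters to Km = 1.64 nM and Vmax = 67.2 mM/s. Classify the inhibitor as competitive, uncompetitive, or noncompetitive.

Vmax decreases (182 → 67.2 mM/s) while Km is unchanged — pure noncompetitive inhibition.

noncompetitive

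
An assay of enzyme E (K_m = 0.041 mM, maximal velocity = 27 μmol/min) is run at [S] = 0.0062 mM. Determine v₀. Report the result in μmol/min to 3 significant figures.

[S]/(Km+[S]) = 0.0062/0.04720 = 0.1314, the fractional saturation.
v = 0.1314 × Vmax = 0.1314 × 27 = 3.55 μmol/min.

3.55 μmol/min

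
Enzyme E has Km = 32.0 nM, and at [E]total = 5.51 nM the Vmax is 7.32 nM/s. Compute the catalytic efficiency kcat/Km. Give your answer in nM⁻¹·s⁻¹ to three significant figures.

0.0415 nM⁻¹·s⁻¹

kcat = Vmax/[E]total = 7.32/5.51 = 1.33 s⁻¹.
kcat/Km = 1.33/32.0 = 0.0415 nM⁻¹·s⁻¹.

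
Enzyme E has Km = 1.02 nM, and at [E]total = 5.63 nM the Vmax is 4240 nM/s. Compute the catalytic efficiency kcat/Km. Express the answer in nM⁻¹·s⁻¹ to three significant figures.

738 nM⁻¹·s⁻¹

kcat = Vmax/[E]total = 4240/5.63 = 753 s⁻¹.
kcat/Km = 753/1.02 = 738 nM⁻¹·s⁻¹.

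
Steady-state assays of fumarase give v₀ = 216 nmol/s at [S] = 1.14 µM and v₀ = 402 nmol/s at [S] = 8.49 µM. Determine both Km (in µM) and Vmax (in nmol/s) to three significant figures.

In reciprocal form, 1/v = (Km/Vmax)·(1/[S]) + 1/Vmax. The two points give (1/[S], 1/v) = (0.8772, 0.004630) and (0.1178, 0.002488).
Slope = (0.004630 − 0.002488)/(0.8772 − 0.1178) = 0.002821; intercept = 0.004630 − 0.002821×0.8772 = 0.002155.
Vmax = 1/intercept = 464 nmol/s; Km = slope × Vmax = 0.002821 × 464 = 1.31 µM.

Km = 1.31 µM; Vmax = 464 nmol/s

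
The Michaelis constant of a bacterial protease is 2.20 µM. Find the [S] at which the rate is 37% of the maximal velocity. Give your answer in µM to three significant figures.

1.29 µM

v/Vmax = [S]/(Km+[S]) = 0.37, so [S] = Km·0.37/(1 − 0.37) = 2.20 × 0.5873.
[S] = 1.29 µM.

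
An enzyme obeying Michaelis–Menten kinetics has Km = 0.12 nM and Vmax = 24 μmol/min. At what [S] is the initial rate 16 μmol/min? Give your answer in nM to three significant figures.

0.240 nM

Rearranging v = Vmax[S]/(Km+[S]) gives [S] = Km·v/(Vmax − v).
[S] = 0.12 × 16 / (24 − 16) = 1.920/8.000 = 0.240 nM.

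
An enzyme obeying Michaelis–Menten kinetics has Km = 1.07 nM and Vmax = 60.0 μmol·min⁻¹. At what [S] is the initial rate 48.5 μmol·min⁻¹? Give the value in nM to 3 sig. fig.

Rearranging v = Vmax[S]/(Km+[S]) gives [S] = Km·v/(Vmax − v).
[S] = 1.07 × 48.5 / (60.0 − 48.5) = 51.90/11.50 = 4.51 nM.

4.51 nM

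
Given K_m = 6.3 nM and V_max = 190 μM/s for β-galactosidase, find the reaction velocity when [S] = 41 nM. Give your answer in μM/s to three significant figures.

165 μM/s

v = Vmax·[S]/(Km + [S]) = 190 × 41 / (6.3 + 41)
  = 7790 / 47.30 = 165 μM/s.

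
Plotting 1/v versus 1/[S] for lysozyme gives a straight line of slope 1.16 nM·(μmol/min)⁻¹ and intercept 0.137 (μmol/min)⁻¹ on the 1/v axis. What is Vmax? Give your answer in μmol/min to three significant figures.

The y-intercept of a Lineweaver–Burk plot equals 1/Vmax, so Vmax = 1/0.137 = 7.30 μmol/min.

7.30 μmol/min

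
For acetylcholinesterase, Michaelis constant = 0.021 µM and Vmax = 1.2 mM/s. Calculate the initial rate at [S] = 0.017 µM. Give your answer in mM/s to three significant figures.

[S]/(Km+[S]) = 0.017/0.03800 = 0.4474, the fractional saturation.
v = 0.4474 × Vmax = 0.4474 × 1.2 = 0.537 mM/s.

0.537 mM/s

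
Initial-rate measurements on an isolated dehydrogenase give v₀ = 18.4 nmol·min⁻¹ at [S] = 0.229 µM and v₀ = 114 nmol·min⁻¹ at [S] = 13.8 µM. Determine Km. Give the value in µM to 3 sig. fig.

In reciprocal form, 1/v = (Km/Vmax)·(1/[S]) + 1/Vmax. The two points give (1/[S], 1/v) = (4.367, 0.05435) and (0.07246, 0.008772).
Slope = (0.05435 − 0.008772)/(4.367 − 0.07246) = 0.01061; intercept = 0.05435 − 0.01061×4.367 = 0.008003.
Vmax = 1/intercept = 125 nmol·min⁻¹; Km = slope × Vmax = 0.01061 × 125 = 1.33 µM.

1.33 µM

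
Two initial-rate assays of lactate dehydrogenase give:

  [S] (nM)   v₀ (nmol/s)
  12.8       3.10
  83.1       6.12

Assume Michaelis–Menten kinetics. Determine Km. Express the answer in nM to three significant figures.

In reciprocal form, 1/v = (Km/Vmax)·(1/[S]) + 1/Vmax. The two points give (1/[S], 1/v) = (0.07812, 0.3226) and (0.01203, 0.1634).
Slope = (0.3226 − 0.1634)/(0.07812 − 0.01203) = 2.409; intercept = 0.3226 − 2.409×0.07812 = 0.1344.
Vmax = 1/intercept = 7.44 nmol/s; Km = slope × Vmax = 2.409 × 7.44 = 17.9 nM.

17.9 nM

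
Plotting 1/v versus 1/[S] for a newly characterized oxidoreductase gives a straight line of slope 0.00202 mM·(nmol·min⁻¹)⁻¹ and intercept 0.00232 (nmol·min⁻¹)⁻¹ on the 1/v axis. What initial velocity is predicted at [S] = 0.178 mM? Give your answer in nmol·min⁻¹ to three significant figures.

73.2 nmol·min⁻¹

The y-intercept is 1/Vmax, so Vmax = 1/0.00232 = 431 nmol·min⁻¹.
The slope is Km/Vmax, so Km = 0.00202 × 431 = 0.871 mM.
Then v = 431 × 0.178/(0.871 + 0.178) = 73.2 nmol·min⁻¹.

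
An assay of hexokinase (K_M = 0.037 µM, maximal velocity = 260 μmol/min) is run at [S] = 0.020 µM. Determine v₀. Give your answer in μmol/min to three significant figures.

[S]/(Km+[S]) = 0.020/0.05700 = 0.3509, the fractional saturation.
v = 0.3509 × Vmax = 0.3509 × 260 = 91.2 μmol/min.

91.2 μmol/min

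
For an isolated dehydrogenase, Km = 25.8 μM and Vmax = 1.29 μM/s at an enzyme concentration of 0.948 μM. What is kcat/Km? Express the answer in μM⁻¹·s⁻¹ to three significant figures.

kcat = Vmax/[E]total = 1.29/0.948 = 1.36 s⁻¹.
kcat/Km = 1.36/25.8 = 0.0527 μM⁻¹·s⁻¹.

0.0527 μM⁻¹·s⁻¹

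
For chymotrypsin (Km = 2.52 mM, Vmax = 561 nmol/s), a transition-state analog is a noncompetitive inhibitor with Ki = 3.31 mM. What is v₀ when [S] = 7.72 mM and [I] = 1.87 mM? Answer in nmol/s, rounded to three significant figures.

270 nmol/s

α = 1 + [I]/Ki = 1 + 1.87/3.31 = 1.565.
For a noncompetitive inhibitor, Vmax is reduced to Vmax/α while Km is unchanged: Km,app = 2.52 mM, Vmax,app = 358 nmol/s.
v = Vmax,app·[S]/(Km,app + [S]) = 358 × 7.72/(2.52 + 7.72) = 270 nmol/s.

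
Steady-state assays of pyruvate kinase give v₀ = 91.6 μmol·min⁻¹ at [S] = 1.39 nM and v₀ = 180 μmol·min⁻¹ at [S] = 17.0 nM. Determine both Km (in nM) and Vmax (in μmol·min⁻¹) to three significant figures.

From v = Vmax[S]/(Km+[S]), each point gives Vmax = v(Km+[S])/[S].
Equating: 91.6(Km+1.39)/1.39 = 180(Km+17.0)/17.0.
65.90·Km + 91.6 = 10.59·Km + 180, so (65.90 − 10.59)·Km = 180 − 91.6.
Km = 88.40/55.31 = 1.60 nM; then Vmax = 91.6(1.60+1.39)/1.39 = 197 μmol·min⁻¹.

Km = 1.60 nM; Vmax = 197 μmol·min⁻¹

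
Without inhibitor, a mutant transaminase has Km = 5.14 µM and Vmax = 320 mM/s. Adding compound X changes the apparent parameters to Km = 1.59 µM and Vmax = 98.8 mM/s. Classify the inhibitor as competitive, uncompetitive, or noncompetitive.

Both Km and Vmax decrease by the same factor (~3.24-fold) — characteristic of uncompetitive inhibition.

uncompetitive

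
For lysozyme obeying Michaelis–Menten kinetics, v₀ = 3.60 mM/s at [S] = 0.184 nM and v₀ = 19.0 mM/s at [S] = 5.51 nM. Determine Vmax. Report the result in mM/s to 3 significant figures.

In reciprocal form, 1/v = (Km/Vmax)·(1/[S]) + 1/Vmax. The two points give (1/[S], 1/v) = (5.435, 0.2778) and (0.1815, 0.05263).
Slope = (0.2778 − 0.05263)/(5.435 − 0.1815) = 0.04286; intercept = 0.2778 − 0.04286×5.435 = 0.04485.
Vmax = 1/intercept = 22.3 mM/s; Km = slope × Vmax = 0.04286 × 22.3 = 0.956 nM.

22.3 mM/s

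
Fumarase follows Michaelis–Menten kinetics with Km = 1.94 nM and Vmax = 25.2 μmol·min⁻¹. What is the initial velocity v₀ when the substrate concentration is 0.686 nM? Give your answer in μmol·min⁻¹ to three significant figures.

[S]/(Km+[S]) = 0.686/2.626 = 0.2612, the fractional saturation.
v = 0.2612 × Vmax = 0.2612 × 25.2 = 6.58 μmol·min⁻¹.

6.58 μmol·min⁻¹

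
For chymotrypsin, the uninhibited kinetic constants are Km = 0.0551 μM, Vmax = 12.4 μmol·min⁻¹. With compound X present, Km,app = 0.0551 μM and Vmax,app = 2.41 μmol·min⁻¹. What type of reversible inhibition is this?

Vmax decreases (12.4 → 2.41 μmol·min⁻¹) while Km is unchanged — pure noncompetitive inhibition.

noncompetitive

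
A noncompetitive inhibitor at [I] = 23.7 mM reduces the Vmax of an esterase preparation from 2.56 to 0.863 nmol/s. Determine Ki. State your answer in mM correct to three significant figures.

Noncompetitive: Vmax,app = Vmax/α with α = 1 + [I]/Ki.
α = Vmax/Vmax,app = 2.56/0.863 = 2.966.
Since α = 1 + [I]/Ki, [I]/Ki = 2.966 − 1 = 1.966 and Ki = 23.7/1.966 = 12.1 mM.

12.1 mM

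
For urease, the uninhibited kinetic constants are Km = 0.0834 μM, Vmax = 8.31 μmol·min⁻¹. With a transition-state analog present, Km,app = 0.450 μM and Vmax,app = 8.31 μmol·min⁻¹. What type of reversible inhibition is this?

Km increases (0.0834 → 0.450 μM) while Vmax is unchanged — the hallmark of competitive inhibition.

competitive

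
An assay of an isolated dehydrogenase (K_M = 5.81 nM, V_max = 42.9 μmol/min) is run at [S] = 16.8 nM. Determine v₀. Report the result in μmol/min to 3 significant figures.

31.9 μmol/min

[S]/(Km+[S]) = 16.8/22.61 = 0.7430, the fractional saturation.
v = 0.7430 × Vmax = 0.7430 × 42.9 = 31.9 μmol/min.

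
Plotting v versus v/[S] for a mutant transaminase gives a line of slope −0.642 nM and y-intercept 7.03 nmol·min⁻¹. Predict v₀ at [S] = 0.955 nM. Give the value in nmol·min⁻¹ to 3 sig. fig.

In the Eadie–Hofstee form v = Vmax − Km·(v/[S]), the slope is −Km and the intercept is Vmax, so Km = 0.642 nM and Vmax = 7.03 nmol·min⁻¹.
v = 7.03 × 0.955/(0.642 + 0.955) = 4.20 nmol·min⁻¹.

4.20 nmol·min⁻¹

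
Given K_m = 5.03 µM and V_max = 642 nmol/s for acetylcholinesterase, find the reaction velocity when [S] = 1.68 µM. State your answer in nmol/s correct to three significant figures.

v = Vmax·[S]/(Km + [S]) = 642 × 1.68 / (5.03 + 1.68)
  = 1079 / 6.710 = 161 nmol/s.

161 nmol/s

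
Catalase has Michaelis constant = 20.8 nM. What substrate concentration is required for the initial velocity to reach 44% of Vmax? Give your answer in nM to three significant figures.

16.3 nM

v/Vmax = [S]/(Km+[S]) = 0.44, so [S] = Km·0.44/(1 − 0.44) = 20.8 × 0.7857.
[S] = 16.3 nM.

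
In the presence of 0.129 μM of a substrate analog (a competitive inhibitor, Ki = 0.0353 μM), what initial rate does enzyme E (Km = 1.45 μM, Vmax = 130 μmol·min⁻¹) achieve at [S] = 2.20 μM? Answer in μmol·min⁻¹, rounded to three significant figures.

With α = 1 + [I]/Ki = 1 + 0.129/0.0353 = 4.654, the competitive rate law is v = Vmax[S] / (αKm + [S]).
v = 130×2.20 / (4.654×1.45 + 2.20) = 286.0/8.949 = 32.0 μmol·min⁻¹.

32.0 μmol·min⁻¹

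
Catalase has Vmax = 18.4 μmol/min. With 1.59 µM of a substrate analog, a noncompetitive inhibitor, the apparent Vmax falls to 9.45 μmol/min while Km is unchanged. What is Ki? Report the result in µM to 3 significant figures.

Noncompetitive: Vmax,app = Vmax/α with α = 1 + [I]/Ki.
α = Vmax/Vmax,app = 18.4/9.45 = 1.947.
Since α = 1 + [I]/Ki, [I]/Ki = 1.947 − 1 = 0.9471 and Ki = 1.59/0.9471 = 1.68 µM.

1.68 µM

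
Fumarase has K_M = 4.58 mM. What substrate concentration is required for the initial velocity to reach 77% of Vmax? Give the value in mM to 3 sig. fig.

15.3 mM

v/Vmax = [S]/(Km+[S]) = 0.77, so [S] = Km·0.77/(1 − 0.77) = 4.58 × 3.348.
[S] = 15.3 mM.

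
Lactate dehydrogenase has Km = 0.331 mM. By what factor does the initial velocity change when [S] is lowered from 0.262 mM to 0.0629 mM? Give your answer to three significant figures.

0.361

Since Vmax cancels, v₂/v₁ = [S]₂(Km+[S]₁) / [S]₁(Km+[S]₂).
= 0.0629×(0.331+0.262) / (0.262×(0.331+0.0629)) = 0.03730/0.1032 = 0.361.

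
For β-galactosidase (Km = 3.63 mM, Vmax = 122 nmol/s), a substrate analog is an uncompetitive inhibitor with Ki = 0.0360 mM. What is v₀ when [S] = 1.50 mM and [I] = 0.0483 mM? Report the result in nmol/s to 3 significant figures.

25.6 nmol/s

With α = 1 + [I]/Ki = 1 + 0.0483/0.0360 = 2.342, the uncompetitive rate law is v = (Vmax/α)·[S] / (Km/α + [S]).
v = (122/2.342)×1.50 / (3.63/2.342 + 1.50) = 78.15/3.050 = 25.6 nmol/s.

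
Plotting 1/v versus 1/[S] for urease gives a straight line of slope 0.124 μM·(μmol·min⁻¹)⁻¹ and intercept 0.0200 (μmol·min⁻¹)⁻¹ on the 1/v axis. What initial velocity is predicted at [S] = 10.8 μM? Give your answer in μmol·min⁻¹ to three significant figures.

31.8 μmol·min⁻¹

The y-intercept is 1/Vmax, so Vmax = 1/0.0200 = 50.0 μmol·min⁻¹.
The slope is Km/Vmax, so Km = 0.124 × 50.0 = 6.20 μM.
Then v = 50.0 × 10.8/(6.20 + 10.8) = 31.8 μmol·min⁻¹.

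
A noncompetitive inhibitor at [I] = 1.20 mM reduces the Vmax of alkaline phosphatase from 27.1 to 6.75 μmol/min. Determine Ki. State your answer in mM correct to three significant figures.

Noncompetitive: Vmax,app = Vmax/α with α = 1 + [I]/Ki.
α = Vmax/Vmax,app = 27.1/6.75 = 4.015.
Since α = 1 + [I]/Ki, [I]/Ki = 4.015 − 1 = 3.015 and Ki = 1.20/3.015 = 0.398 mM.

0.398 mM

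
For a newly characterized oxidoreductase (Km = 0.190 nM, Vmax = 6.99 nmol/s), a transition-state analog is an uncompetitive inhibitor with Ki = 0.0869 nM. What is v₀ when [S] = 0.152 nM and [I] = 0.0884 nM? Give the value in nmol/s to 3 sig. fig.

2.14 nmol/s

α = 1 + [I]/Ki = 1 + 0.0884/0.0869 = 2.017.
For an uncompetitive inhibitor, both parameters are divided by α, giving Vmax/α and Km/α: Km,app = 0.0942 nM, Vmax,app = 3.47 nmol/s.
v = Vmax,app·[S]/(Km,app + [S]) = 3.47 × 0.152/(0.0942 + 0.152) = 2.14 nmol/s.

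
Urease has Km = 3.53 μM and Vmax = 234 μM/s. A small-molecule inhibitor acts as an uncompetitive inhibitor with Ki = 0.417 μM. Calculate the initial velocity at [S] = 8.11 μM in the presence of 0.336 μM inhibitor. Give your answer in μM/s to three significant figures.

α = 1 + [I]/Ki = 1 + 0.336/0.417 = 1.806.
For an uncompetitive inhibitor, both parameters are divided by α, giving Vmax/α and Km/α: Km,app = 1.95 μM, Vmax,app = 130 μM/s.
v = Vmax,app·[S]/(Km,app + [S]) = 130 × 8.11/(1.95 + 8.11) = 104 μM/s.

104 μM/s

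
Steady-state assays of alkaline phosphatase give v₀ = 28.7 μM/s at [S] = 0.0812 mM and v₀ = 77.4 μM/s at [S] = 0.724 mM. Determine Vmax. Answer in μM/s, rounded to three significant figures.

98.5 μM/s

In reciprocal form, 1/v = (Km/Vmax)·(1/[S]) + 1/Vmax. The two points give (1/[S], 1/v) = (12.32, 0.03484) and (1.381, 0.01292).
Slope = (0.03484 − 0.01292)/(12.32 − 1.381) = 0.002005; intercept = 0.03484 − 0.002005×12.32 = 0.01015.
Vmax = 1/intercept = 98.5 μM/s; Km = slope × Vmax = 0.002005 × 98.5 = 0.198 mM.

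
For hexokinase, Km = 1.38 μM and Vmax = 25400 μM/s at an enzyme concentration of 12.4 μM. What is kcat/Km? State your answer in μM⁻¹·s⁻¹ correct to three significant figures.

kcat = Vmax/[E]total = 25400/12.4 = 2050 s⁻¹.
kcat/Km = 2050/1.38 = 1480 μM⁻¹·s⁻¹.

1480 μM⁻¹·s⁻¹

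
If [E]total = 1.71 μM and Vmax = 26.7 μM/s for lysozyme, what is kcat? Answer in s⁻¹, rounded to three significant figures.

kcat = Vmax/[E]total = 26.7 μM/s / 1.71 μM = 15.6 s⁻¹.

15.6 s⁻¹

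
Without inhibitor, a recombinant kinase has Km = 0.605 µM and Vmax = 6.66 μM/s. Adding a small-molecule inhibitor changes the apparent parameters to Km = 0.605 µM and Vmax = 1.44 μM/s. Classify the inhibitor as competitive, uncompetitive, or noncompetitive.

Vmax decreases (6.66 → 1.44 μM/s) while Km is unchanged — pure noncompetitive inhibition.

noncompetitive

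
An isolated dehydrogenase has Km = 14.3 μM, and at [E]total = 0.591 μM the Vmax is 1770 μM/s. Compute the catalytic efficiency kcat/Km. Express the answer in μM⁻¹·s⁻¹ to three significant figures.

209 μM⁻¹·s⁻¹

kcat = Vmax/[E]total = 1770/0.591 = 2990 s⁻¹.
kcat/Km = 2990/14.3 = 209 μM⁻¹·s⁻¹.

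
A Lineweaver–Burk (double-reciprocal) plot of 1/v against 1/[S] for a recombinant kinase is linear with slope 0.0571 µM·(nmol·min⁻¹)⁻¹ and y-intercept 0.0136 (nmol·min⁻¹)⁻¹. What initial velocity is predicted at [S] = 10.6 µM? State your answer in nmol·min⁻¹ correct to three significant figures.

The y-intercept is 1/Vmax, so Vmax = 1/0.0136 = 73.5 nmol·min⁻¹.
The slope is Km/Vmax, so Km = 0.0571 × 73.5 = 4.20 µM.
Then v = 73.5 × 10.6/(4.20 + 10.6) = 52.7 nmol·min⁻¹.

52.7 nmol·min⁻¹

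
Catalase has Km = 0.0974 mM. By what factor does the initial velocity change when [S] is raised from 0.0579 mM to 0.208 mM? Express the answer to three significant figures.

1.83

The fractional saturations are [S]/(Km+[S]) = 0.0579/0.1553 = 0.3728 and 0.208/0.3054 = 0.6811.
v₂/v₁ is just their ratio: 0.6811/0.3728 = 1.83.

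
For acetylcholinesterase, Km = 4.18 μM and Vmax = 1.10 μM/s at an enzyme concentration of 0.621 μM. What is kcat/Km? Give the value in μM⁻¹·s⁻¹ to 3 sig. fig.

0.424 μM⁻¹·s⁻¹

kcat = Vmax/[E]total = 1.10/0.621 = 1.77 s⁻¹.
kcat/Km = 1.77/4.18 = 0.424 μM⁻¹·s⁻¹.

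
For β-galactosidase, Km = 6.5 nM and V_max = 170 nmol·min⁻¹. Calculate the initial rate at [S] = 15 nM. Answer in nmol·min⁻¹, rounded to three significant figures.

119 nmol·min⁻¹

[S]/(Km+[S]) = 15/21.50 = 0.6977, the fractional saturation.
v = 0.6977 × Vmax = 0.6977 × 170 = 119 nmol·min⁻¹.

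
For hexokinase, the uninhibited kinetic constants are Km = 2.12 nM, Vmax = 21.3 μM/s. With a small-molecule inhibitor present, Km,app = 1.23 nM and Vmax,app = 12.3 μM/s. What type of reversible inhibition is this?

Both Km and Vmax decrease by the same factor (~1.73-fold) — characteristic of uncompetitive inhibition.

uncompetitive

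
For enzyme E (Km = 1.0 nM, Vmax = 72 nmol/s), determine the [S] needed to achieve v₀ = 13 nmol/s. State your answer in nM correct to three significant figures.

Rearranging v = Vmax[S]/(Km+[S]) gives [S] = Km·v/(Vmax − v).
[S] = 1.0 × 13 / (72 − 13) = 13.00/59.00 = 0.220 nM.

0.220 nM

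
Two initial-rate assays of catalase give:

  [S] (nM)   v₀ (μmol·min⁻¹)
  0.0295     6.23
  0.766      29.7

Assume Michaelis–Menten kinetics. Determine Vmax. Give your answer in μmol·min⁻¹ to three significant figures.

35.0 μmol·min⁻¹

In reciprocal form, 1/v = (Km/Vmax)·(1/[S]) + 1/Vmax. The two points give (1/[S], 1/v) = (33.90, 0.1605) and (1.305, 0.03367).
Slope = (0.1605 − 0.03367)/(33.90 − 1.305) = 0.003892; intercept = 0.1605 − 0.003892×33.90 = 0.02859.
Vmax = 1/intercept = 35.0 μmol·min⁻¹; Km = slope × Vmax = 0.003892 × 35.0 = 0.136 nM.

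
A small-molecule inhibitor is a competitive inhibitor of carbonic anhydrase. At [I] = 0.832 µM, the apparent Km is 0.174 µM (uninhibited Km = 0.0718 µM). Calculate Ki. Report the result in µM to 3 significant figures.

0.585 µM

Competitive: Km,app = α·Km with α = 1 + [I]/Ki.
α = Km,app/Km = 0.174/0.0718 = 2.423.
Since α = 1 + [I]/Ki, [I]/Ki = 2.423 − 1 = 1.423 and Ki = 0.832/1.423 = 0.585 µM.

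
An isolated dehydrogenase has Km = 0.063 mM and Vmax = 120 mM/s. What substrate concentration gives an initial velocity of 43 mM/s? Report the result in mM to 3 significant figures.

0.0352 mM

The required fractional saturation is v/Vmax = 43/120 = 0.3583.
Then [S]/(Km+[S]) = 0.3583 ⇒ [S] = 0.063 × 0.3583/(1 − 0.3583) = 0.0352 mM.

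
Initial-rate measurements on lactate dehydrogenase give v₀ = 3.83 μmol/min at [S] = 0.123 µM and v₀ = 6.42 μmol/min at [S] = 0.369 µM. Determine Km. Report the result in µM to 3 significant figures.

0.189 µM

In reciprocal form, 1/v = (Km/Vmax)·(1/[S]) + 1/Vmax. The two points give (1/[S], 1/v) = (8.130, 0.2611) and (2.710, 0.1558).
Slope = (0.2611 − 0.1558)/(8.130 − 2.710) = 0.01943; intercept = 0.2611 − 0.01943×8.130 = 0.1031.
Vmax = 1/intercept = 9.70 μmol/min; Km = slope × Vmax = 0.01943 × 9.70 = 0.189 µM.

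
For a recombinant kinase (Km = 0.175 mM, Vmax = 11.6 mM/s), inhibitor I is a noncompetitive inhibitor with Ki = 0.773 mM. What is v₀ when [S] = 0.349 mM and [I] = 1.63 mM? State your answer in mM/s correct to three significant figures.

α = 1 + [I]/Ki = 1 + 1.63/0.773 = 3.109.
For a noncompetitive inhibitor, Vmax is reduced to Vmax/α while Km is unchanged: Km,app = 0.175 mM, Vmax,app = 3.73 mM/s.
v = Vmax,app·[S]/(Km,app + [S]) = 3.73 × 0.349/(0.175 + 0.349) = 2.49 mM/s.

2.49 mM/s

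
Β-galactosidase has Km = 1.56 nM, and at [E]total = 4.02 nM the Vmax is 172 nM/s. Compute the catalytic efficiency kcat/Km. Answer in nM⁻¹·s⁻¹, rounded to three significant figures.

27.4 nM⁻¹·s⁻¹

kcat = Vmax/[E]total = 172/4.02 = 42.8 s⁻¹.
kcat/Km = 42.8/1.56 = 27.4 nM⁻¹·s⁻¹.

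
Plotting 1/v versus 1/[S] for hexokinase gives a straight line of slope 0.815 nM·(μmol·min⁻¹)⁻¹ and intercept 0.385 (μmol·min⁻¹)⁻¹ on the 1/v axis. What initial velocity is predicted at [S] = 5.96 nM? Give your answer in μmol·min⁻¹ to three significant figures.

The y-intercept is 1/Vmax, so Vmax = 1/0.385 = 2.60 μmol·min⁻¹.
The slope is Km/Vmax, so Km = 0.815 × 2.60 = 2.12 nM.
Then v = 2.60 × 5.96/(2.12 + 5.96) = 1.92 μmol·min⁻¹.

1.92 μmol·min⁻¹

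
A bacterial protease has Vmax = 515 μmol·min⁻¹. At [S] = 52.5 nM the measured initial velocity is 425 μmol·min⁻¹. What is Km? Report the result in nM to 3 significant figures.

11.1 nM

From v = Vmax[S]/(Km+[S]), Km = [S](Vmax − v)/v.
Km = 52.5 × (515 − 425) / 425 = 4725/425 = 11.1 nM.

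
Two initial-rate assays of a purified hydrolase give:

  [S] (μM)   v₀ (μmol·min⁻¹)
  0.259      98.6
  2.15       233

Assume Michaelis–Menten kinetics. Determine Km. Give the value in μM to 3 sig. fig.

0.494 μM

From v = Vmax[S]/(Km+[S]), each point gives Vmax = v(Km+[S])/[S].
Equating: 98.6(Km+0.259)/0.259 = 233(Km+2.15)/2.15.
380.7·Km + 98.6 = 108.4·Km + 233, so (380.7 − 108.4)·Km = 233 − 98.6.
Km = 134.4/272.3 = 0.494 μM; then Vmax = 98.6(0.494+0.259)/0.259 = 286 μmol·min⁻¹.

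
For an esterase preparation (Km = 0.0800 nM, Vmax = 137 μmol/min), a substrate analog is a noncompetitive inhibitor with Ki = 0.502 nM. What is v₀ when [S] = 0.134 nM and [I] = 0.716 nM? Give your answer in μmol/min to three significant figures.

α = 1 + [I]/Ki = 1 + 0.716/0.502 = 2.426.
For a noncompetitive inhibitor, Vmax is reduced to Vmax/α while Km is unchanged: Km,app = 0.0800 nM, Vmax,app = 56.5 μmol/min.
v = Vmax,app·[S]/(Km,app + [S]) = 56.5 × 0.134/(0.0800 + 0.134) = 35.4 μmol/min.

35.4 μmol/min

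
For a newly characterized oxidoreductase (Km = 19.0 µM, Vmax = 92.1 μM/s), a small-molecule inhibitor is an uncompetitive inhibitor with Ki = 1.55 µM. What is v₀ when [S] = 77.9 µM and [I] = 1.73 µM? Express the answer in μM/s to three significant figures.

39.0 μM/s

With α = 1 + [I]/Ki = 1 + 1.73/1.55 = 2.116, the uncompetitive rate law is v = (Vmax/α)·[S] / (Km/α + [S]).
v = (92.1/2.116)×77.9 / (19.0/2.116 + 77.9) = 3390/86.88 = 39.0 μM/s.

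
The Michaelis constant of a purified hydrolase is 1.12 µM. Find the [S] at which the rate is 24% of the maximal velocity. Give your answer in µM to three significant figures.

0.354 µM

v/Vmax = [S]/(Km+[S]) = 0.24, so [S] = Km·0.24/(1 − 0.24) = 1.12 × 0.3158.
[S] = 0.354 µM.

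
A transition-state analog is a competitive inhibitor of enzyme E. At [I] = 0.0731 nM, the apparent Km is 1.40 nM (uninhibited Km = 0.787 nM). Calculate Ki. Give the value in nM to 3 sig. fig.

0.0938 nM

Competitive: Km,app = α·Km with α = 1 + [I]/Ki.
α = Km,app/Km = 1.40/0.787 = 1.779.
Since α = 1 + [I]/Ki, [I]/Ki = 1.779 − 1 = 0.7789 and Ki = 0.0731/0.7789 = 0.0938 nM.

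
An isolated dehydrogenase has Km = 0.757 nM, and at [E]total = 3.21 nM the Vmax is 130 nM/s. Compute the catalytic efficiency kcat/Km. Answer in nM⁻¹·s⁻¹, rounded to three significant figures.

53.5 nM⁻¹·s⁻¹

kcat = Vmax/[E]total = 130/3.21 = 40.5 s⁻¹.
kcat/Km = 40.5/0.757 = 53.5 nM⁻¹·s⁻¹.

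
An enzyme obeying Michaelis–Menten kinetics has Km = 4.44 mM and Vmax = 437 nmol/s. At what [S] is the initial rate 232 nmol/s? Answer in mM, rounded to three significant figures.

5.02 mM

Rearranging v = Vmax[S]/(Km+[S]) gives [S] = Km·v/(Vmax − v).
[S] = 4.44 × 232 / (437 − 232) = 1030/205.0 = 5.02 mM.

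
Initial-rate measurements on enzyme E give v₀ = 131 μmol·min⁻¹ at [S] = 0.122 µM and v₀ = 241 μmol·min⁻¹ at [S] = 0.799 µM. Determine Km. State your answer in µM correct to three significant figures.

0.142 µM

From v = Vmax[S]/(Km+[S]), each point gives Vmax = v(Km+[S])/[S].
Equating: 131(Km+0.122)/0.122 = 241(Km+0.799)/0.799.
1074·Km + 131 = 301.6·Km + 241, so (1074 − 301.6)·Km = 241 − 131.
Km = 110.0/772.1 = 0.142 µM; then Vmax = 131(0.142+0.122)/0.122 = 284 μmol·min⁻¹.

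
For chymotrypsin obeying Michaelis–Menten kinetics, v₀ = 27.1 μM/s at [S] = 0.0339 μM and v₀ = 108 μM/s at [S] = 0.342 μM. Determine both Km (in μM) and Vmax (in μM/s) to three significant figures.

From v = Vmax[S]/(Km+[S]), each point gives Vmax = v(Km+[S])/[S].
Equating: 27.1(Km+0.0339)/0.0339 = 108(Km+0.342)/0.342.
799.4·Km + 27.1 = 315.8·Km + 108, so (799.4 − 315.8)·Km = 108 − 27.1.
Km = 80.90/483.6 = 0.167 μM; then Vmax = 27.1(0.167+0.0339)/0.0339 = 161 μM/s.

Km = 0.167 μM; Vmax = 161 μM/s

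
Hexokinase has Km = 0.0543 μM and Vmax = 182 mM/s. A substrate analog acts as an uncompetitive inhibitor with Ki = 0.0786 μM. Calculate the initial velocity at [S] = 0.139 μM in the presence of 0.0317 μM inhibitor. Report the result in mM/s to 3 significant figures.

α = 1 + [I]/Ki = 1 + 0.0317/0.0786 = 1.403.
For an uncompetitive inhibitor, both parameters are divided by α, giving Vmax/α and Km/α: Km,app = 0.0387 μM, Vmax,app = 130 mM/s.
v = Vmax,app·[S]/(Km,app + [S]) = 130 × 0.139/(0.0387 + 0.139) = 101 mM/s.

101 mM/s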